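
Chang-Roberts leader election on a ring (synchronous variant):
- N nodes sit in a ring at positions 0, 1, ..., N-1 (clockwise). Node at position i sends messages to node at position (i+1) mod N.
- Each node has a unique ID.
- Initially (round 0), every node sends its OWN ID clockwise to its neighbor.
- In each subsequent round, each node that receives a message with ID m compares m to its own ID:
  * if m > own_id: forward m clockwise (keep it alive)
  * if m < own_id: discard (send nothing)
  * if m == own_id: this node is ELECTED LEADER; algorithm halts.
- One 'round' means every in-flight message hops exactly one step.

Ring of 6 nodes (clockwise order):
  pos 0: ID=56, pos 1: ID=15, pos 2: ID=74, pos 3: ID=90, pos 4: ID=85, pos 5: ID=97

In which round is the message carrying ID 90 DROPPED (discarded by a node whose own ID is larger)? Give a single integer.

Answer: 2

Derivation:
Round 1: pos1(id15) recv 56: fwd; pos2(id74) recv 15: drop; pos3(id90) recv 74: drop; pos4(id85) recv 90: fwd; pos5(id97) recv 85: drop; pos0(id56) recv 97: fwd
Round 2: pos2(id74) recv 56: drop; pos5(id97) recv 90: drop; pos1(id15) recv 97: fwd
Round 3: pos2(id74) recv 97: fwd
Round 4: pos3(id90) recv 97: fwd
Round 5: pos4(id85) recv 97: fwd
Round 6: pos5(id97) recv 97: ELECTED
Message ID 90 originates at pos 3; dropped at pos 5 in round 2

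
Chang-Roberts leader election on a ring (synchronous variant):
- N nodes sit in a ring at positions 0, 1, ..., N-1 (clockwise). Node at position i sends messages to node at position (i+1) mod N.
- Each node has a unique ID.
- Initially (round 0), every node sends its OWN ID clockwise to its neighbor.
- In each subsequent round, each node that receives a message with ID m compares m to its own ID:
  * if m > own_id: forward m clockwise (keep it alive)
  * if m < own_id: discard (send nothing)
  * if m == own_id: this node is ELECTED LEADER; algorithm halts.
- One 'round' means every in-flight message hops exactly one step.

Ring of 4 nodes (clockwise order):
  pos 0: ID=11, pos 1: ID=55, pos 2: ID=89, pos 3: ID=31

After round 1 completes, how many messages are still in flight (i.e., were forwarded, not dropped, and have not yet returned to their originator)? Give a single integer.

Round 1: pos1(id55) recv 11: drop; pos2(id89) recv 55: drop; pos3(id31) recv 89: fwd; pos0(id11) recv 31: fwd
After round 1: 2 messages still in flight

Answer: 2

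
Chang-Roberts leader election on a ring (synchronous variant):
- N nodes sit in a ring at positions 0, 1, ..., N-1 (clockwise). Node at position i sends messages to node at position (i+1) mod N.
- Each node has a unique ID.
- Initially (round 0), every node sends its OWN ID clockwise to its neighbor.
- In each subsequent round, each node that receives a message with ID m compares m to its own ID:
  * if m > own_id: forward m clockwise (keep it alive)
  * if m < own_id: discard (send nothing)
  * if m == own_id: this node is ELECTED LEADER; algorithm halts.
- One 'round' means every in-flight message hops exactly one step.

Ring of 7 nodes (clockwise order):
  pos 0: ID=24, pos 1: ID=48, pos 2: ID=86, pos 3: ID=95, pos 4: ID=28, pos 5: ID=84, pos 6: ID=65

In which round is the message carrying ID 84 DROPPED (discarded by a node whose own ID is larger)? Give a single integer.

Answer: 4

Derivation:
Round 1: pos1(id48) recv 24: drop; pos2(id86) recv 48: drop; pos3(id95) recv 86: drop; pos4(id28) recv 95: fwd; pos5(id84) recv 28: drop; pos6(id65) recv 84: fwd; pos0(id24) recv 65: fwd
Round 2: pos5(id84) recv 95: fwd; pos0(id24) recv 84: fwd; pos1(id48) recv 65: fwd
Round 3: pos6(id65) recv 95: fwd; pos1(id48) recv 84: fwd; pos2(id86) recv 65: drop
Round 4: pos0(id24) recv 95: fwd; pos2(id86) recv 84: drop
Round 5: pos1(id48) recv 95: fwd
Round 6: pos2(id86) recv 95: fwd
Round 7: pos3(id95) recv 95: ELECTED
Message ID 84 originates at pos 5; dropped at pos 2 in round 4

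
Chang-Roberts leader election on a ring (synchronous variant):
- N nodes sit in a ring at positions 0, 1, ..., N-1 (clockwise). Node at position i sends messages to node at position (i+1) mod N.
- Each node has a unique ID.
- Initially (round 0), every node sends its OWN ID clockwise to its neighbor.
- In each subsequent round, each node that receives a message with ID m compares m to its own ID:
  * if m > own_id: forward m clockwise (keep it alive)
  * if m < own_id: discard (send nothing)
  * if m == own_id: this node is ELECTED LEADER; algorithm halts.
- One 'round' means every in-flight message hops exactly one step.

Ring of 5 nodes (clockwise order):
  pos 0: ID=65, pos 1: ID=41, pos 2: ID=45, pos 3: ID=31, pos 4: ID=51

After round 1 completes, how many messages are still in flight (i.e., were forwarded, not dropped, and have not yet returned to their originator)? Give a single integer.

Answer: 2

Derivation:
Round 1: pos1(id41) recv 65: fwd; pos2(id45) recv 41: drop; pos3(id31) recv 45: fwd; pos4(id51) recv 31: drop; pos0(id65) recv 51: drop
After round 1: 2 messages still in flight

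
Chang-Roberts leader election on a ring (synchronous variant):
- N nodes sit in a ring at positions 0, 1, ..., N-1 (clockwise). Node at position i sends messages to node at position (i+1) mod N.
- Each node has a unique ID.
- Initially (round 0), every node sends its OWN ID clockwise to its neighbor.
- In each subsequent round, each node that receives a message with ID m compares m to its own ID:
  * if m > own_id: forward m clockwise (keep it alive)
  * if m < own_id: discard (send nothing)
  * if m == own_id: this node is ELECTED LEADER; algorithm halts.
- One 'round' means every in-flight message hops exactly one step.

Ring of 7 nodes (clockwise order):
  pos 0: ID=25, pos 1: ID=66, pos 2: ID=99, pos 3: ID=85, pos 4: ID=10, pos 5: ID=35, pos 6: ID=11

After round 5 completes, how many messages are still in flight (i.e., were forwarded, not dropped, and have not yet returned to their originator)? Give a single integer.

Answer: 2

Derivation:
Round 1: pos1(id66) recv 25: drop; pos2(id99) recv 66: drop; pos3(id85) recv 99: fwd; pos4(id10) recv 85: fwd; pos5(id35) recv 10: drop; pos6(id11) recv 35: fwd; pos0(id25) recv 11: drop
Round 2: pos4(id10) recv 99: fwd; pos5(id35) recv 85: fwd; pos0(id25) recv 35: fwd
Round 3: pos5(id35) recv 99: fwd; pos6(id11) recv 85: fwd; pos1(id66) recv 35: drop
Round 4: pos6(id11) recv 99: fwd; pos0(id25) recv 85: fwd
Round 5: pos0(id25) recv 99: fwd; pos1(id66) recv 85: fwd
After round 5: 2 messages still in flight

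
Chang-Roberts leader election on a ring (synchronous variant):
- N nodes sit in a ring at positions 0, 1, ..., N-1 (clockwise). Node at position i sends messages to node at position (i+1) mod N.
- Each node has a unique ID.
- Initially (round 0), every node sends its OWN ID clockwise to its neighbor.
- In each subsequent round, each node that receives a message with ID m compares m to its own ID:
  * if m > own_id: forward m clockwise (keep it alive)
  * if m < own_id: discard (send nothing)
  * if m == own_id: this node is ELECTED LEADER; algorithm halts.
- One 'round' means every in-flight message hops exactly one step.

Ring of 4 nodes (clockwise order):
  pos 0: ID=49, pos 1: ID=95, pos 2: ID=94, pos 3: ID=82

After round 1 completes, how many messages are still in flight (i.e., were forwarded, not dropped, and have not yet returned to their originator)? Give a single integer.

Answer: 3

Derivation:
Round 1: pos1(id95) recv 49: drop; pos2(id94) recv 95: fwd; pos3(id82) recv 94: fwd; pos0(id49) recv 82: fwd
After round 1: 3 messages still in flight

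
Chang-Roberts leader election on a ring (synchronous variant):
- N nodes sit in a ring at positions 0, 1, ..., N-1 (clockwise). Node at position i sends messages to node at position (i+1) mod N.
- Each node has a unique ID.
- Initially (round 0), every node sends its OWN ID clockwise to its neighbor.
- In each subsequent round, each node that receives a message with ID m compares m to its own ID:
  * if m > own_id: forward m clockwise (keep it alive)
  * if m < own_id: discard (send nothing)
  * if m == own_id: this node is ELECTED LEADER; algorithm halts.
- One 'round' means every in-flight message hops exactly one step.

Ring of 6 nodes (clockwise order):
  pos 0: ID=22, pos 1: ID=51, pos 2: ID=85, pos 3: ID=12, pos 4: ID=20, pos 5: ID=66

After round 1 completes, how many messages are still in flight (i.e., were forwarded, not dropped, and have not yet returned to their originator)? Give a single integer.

Answer: 2

Derivation:
Round 1: pos1(id51) recv 22: drop; pos2(id85) recv 51: drop; pos3(id12) recv 85: fwd; pos4(id20) recv 12: drop; pos5(id66) recv 20: drop; pos0(id22) recv 66: fwd
After round 1: 2 messages still in flight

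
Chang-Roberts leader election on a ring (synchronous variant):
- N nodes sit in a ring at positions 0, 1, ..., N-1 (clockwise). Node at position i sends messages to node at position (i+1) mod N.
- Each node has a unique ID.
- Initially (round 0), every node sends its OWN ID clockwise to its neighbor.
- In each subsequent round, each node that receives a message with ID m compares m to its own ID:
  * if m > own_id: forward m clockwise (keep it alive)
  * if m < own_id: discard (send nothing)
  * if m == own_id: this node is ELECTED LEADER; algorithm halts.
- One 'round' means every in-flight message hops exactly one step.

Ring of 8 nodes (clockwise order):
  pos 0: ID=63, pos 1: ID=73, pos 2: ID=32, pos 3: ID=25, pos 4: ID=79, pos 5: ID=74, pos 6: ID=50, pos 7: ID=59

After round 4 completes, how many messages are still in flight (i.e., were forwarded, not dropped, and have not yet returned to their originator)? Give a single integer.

Answer: 2

Derivation:
Round 1: pos1(id73) recv 63: drop; pos2(id32) recv 73: fwd; pos3(id25) recv 32: fwd; pos4(id79) recv 25: drop; pos5(id74) recv 79: fwd; pos6(id50) recv 74: fwd; pos7(id59) recv 50: drop; pos0(id63) recv 59: drop
Round 2: pos3(id25) recv 73: fwd; pos4(id79) recv 32: drop; pos6(id50) recv 79: fwd; pos7(id59) recv 74: fwd
Round 3: pos4(id79) recv 73: drop; pos7(id59) recv 79: fwd; pos0(id63) recv 74: fwd
Round 4: pos0(id63) recv 79: fwd; pos1(id73) recv 74: fwd
After round 4: 2 messages still in flight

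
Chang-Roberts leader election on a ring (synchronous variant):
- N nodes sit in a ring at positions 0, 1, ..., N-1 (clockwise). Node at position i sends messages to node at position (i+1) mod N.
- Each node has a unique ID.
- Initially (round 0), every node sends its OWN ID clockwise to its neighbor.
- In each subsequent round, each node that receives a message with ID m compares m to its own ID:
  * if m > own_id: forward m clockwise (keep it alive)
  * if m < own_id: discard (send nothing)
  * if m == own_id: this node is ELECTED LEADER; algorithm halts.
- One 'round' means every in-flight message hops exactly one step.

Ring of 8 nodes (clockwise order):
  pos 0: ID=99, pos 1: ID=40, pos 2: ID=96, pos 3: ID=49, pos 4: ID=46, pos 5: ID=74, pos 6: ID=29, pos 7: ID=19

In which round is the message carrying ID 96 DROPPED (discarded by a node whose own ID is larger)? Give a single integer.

Round 1: pos1(id40) recv 99: fwd; pos2(id96) recv 40: drop; pos3(id49) recv 96: fwd; pos4(id46) recv 49: fwd; pos5(id74) recv 46: drop; pos6(id29) recv 74: fwd; pos7(id19) recv 29: fwd; pos0(id99) recv 19: drop
Round 2: pos2(id96) recv 99: fwd; pos4(id46) recv 96: fwd; pos5(id74) recv 49: drop; pos7(id19) recv 74: fwd; pos0(id99) recv 29: drop
Round 3: pos3(id49) recv 99: fwd; pos5(id74) recv 96: fwd; pos0(id99) recv 74: drop
Round 4: pos4(id46) recv 99: fwd; pos6(id29) recv 96: fwd
Round 5: pos5(id74) recv 99: fwd; pos7(id19) recv 96: fwd
Round 6: pos6(id29) recv 99: fwd; pos0(id99) recv 96: drop
Round 7: pos7(id19) recv 99: fwd
Round 8: pos0(id99) recv 99: ELECTED
Message ID 96 originates at pos 2; dropped at pos 0 in round 6

Answer: 6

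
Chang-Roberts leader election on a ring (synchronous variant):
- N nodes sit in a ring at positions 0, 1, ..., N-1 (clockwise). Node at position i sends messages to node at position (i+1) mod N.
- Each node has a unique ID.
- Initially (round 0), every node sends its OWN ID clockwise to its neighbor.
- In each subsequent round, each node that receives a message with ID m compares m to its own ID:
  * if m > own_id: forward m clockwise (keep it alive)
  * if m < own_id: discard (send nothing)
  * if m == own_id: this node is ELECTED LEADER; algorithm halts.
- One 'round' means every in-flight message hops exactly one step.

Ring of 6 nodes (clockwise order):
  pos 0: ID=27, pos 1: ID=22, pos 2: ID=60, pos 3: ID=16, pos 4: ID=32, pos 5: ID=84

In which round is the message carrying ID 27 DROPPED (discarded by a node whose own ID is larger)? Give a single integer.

Answer: 2

Derivation:
Round 1: pos1(id22) recv 27: fwd; pos2(id60) recv 22: drop; pos3(id16) recv 60: fwd; pos4(id32) recv 16: drop; pos5(id84) recv 32: drop; pos0(id27) recv 84: fwd
Round 2: pos2(id60) recv 27: drop; pos4(id32) recv 60: fwd; pos1(id22) recv 84: fwd
Round 3: pos5(id84) recv 60: drop; pos2(id60) recv 84: fwd
Round 4: pos3(id16) recv 84: fwd
Round 5: pos4(id32) recv 84: fwd
Round 6: pos5(id84) recv 84: ELECTED
Message ID 27 originates at pos 0; dropped at pos 2 in round 2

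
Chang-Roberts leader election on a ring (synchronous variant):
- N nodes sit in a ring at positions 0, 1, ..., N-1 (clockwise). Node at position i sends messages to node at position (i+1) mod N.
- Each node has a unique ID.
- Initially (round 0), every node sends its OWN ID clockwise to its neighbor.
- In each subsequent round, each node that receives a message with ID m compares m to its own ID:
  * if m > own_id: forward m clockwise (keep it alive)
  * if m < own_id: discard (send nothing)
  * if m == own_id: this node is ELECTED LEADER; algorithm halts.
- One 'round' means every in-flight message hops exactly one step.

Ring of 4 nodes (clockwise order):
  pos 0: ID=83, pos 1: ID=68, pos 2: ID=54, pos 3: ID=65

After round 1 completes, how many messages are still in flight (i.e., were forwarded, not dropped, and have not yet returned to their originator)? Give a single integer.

Round 1: pos1(id68) recv 83: fwd; pos2(id54) recv 68: fwd; pos3(id65) recv 54: drop; pos0(id83) recv 65: drop
After round 1: 2 messages still in flight

Answer: 2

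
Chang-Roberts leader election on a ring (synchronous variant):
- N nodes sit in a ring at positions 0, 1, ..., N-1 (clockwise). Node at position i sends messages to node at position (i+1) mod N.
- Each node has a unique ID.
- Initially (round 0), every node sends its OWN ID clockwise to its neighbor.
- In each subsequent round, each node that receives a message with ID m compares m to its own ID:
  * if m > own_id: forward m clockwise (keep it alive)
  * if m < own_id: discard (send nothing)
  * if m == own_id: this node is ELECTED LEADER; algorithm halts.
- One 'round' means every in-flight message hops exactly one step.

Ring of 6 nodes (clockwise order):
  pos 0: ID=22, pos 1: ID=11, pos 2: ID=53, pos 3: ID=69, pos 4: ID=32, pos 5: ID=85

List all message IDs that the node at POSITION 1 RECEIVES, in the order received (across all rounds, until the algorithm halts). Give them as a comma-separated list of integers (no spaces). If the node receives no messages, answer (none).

Answer: 22,85

Derivation:
Round 1: pos1(id11) recv 22: fwd; pos2(id53) recv 11: drop; pos3(id69) recv 53: drop; pos4(id32) recv 69: fwd; pos5(id85) recv 32: drop; pos0(id22) recv 85: fwd
Round 2: pos2(id53) recv 22: drop; pos5(id85) recv 69: drop; pos1(id11) recv 85: fwd
Round 3: pos2(id53) recv 85: fwd
Round 4: pos3(id69) recv 85: fwd
Round 5: pos4(id32) recv 85: fwd
Round 6: pos5(id85) recv 85: ELECTED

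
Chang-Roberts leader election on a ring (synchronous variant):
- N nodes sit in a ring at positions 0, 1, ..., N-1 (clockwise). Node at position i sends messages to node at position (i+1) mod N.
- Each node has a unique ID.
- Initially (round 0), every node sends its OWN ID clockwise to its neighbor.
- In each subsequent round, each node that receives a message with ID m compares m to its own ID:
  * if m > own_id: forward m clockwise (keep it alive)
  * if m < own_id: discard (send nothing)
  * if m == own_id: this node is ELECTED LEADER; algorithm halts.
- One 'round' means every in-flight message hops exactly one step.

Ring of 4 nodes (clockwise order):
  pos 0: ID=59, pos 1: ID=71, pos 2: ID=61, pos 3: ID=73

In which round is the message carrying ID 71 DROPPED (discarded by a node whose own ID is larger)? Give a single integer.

Answer: 2

Derivation:
Round 1: pos1(id71) recv 59: drop; pos2(id61) recv 71: fwd; pos3(id73) recv 61: drop; pos0(id59) recv 73: fwd
Round 2: pos3(id73) recv 71: drop; pos1(id71) recv 73: fwd
Round 3: pos2(id61) recv 73: fwd
Round 4: pos3(id73) recv 73: ELECTED
Message ID 71 originates at pos 1; dropped at pos 3 in round 2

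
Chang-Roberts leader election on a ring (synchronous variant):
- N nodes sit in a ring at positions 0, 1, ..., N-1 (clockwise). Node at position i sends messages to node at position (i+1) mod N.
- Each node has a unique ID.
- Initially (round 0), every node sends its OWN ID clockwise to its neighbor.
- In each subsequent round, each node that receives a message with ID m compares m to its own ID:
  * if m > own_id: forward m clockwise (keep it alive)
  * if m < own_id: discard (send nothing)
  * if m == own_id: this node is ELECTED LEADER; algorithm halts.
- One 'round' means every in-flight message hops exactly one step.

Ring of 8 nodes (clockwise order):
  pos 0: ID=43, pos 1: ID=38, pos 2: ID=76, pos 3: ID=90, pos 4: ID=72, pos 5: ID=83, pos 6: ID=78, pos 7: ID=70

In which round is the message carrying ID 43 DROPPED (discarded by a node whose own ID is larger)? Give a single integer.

Answer: 2

Derivation:
Round 1: pos1(id38) recv 43: fwd; pos2(id76) recv 38: drop; pos3(id90) recv 76: drop; pos4(id72) recv 90: fwd; pos5(id83) recv 72: drop; pos6(id78) recv 83: fwd; pos7(id70) recv 78: fwd; pos0(id43) recv 70: fwd
Round 2: pos2(id76) recv 43: drop; pos5(id83) recv 90: fwd; pos7(id70) recv 83: fwd; pos0(id43) recv 78: fwd; pos1(id38) recv 70: fwd
Round 3: pos6(id78) recv 90: fwd; pos0(id43) recv 83: fwd; pos1(id38) recv 78: fwd; pos2(id76) recv 70: drop
Round 4: pos7(id70) recv 90: fwd; pos1(id38) recv 83: fwd; pos2(id76) recv 78: fwd
Round 5: pos0(id43) recv 90: fwd; pos2(id76) recv 83: fwd; pos3(id90) recv 78: drop
Round 6: pos1(id38) recv 90: fwd; pos3(id90) recv 83: drop
Round 7: pos2(id76) recv 90: fwd
Round 8: pos3(id90) recv 90: ELECTED
Message ID 43 originates at pos 0; dropped at pos 2 in round 2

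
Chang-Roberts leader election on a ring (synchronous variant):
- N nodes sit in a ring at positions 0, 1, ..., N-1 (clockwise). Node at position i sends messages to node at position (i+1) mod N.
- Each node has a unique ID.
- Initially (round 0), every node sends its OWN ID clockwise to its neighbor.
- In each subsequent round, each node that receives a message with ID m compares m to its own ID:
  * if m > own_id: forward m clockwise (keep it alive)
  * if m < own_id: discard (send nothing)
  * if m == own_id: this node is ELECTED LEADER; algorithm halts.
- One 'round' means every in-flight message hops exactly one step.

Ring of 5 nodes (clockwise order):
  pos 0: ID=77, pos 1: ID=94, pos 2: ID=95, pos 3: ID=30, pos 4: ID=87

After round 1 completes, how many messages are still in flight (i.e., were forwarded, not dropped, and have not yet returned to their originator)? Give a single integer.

Round 1: pos1(id94) recv 77: drop; pos2(id95) recv 94: drop; pos3(id30) recv 95: fwd; pos4(id87) recv 30: drop; pos0(id77) recv 87: fwd
After round 1: 2 messages still in flight

Answer: 2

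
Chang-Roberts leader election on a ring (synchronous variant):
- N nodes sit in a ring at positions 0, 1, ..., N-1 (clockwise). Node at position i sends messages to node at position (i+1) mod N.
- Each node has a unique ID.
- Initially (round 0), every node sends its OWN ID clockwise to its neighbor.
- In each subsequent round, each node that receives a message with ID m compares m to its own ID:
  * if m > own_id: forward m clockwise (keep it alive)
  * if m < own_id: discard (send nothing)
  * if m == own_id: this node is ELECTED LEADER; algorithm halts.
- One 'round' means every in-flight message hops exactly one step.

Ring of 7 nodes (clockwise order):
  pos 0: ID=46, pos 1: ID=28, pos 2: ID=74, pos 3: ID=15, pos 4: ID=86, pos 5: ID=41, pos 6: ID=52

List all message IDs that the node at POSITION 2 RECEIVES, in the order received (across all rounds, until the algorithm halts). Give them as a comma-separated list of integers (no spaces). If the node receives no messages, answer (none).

Answer: 28,46,52,86

Derivation:
Round 1: pos1(id28) recv 46: fwd; pos2(id74) recv 28: drop; pos3(id15) recv 74: fwd; pos4(id86) recv 15: drop; pos5(id41) recv 86: fwd; pos6(id52) recv 41: drop; pos0(id46) recv 52: fwd
Round 2: pos2(id74) recv 46: drop; pos4(id86) recv 74: drop; pos6(id52) recv 86: fwd; pos1(id28) recv 52: fwd
Round 3: pos0(id46) recv 86: fwd; pos2(id74) recv 52: drop
Round 4: pos1(id28) recv 86: fwd
Round 5: pos2(id74) recv 86: fwd
Round 6: pos3(id15) recv 86: fwd
Round 7: pos4(id86) recv 86: ELECTED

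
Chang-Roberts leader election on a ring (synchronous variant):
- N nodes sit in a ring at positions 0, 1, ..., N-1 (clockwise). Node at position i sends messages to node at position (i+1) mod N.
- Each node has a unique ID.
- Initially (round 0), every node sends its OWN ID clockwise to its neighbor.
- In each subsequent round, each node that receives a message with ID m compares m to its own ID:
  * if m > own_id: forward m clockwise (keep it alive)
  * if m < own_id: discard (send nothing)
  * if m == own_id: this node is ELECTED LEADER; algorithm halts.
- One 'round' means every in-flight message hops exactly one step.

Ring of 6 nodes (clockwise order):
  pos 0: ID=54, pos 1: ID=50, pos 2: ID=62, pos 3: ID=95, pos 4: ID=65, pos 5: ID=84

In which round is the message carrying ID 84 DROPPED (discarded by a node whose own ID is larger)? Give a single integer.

Answer: 4

Derivation:
Round 1: pos1(id50) recv 54: fwd; pos2(id62) recv 50: drop; pos3(id95) recv 62: drop; pos4(id65) recv 95: fwd; pos5(id84) recv 65: drop; pos0(id54) recv 84: fwd
Round 2: pos2(id62) recv 54: drop; pos5(id84) recv 95: fwd; pos1(id50) recv 84: fwd
Round 3: pos0(id54) recv 95: fwd; pos2(id62) recv 84: fwd
Round 4: pos1(id50) recv 95: fwd; pos3(id95) recv 84: drop
Round 5: pos2(id62) recv 95: fwd
Round 6: pos3(id95) recv 95: ELECTED
Message ID 84 originates at pos 5; dropped at pos 3 in round 4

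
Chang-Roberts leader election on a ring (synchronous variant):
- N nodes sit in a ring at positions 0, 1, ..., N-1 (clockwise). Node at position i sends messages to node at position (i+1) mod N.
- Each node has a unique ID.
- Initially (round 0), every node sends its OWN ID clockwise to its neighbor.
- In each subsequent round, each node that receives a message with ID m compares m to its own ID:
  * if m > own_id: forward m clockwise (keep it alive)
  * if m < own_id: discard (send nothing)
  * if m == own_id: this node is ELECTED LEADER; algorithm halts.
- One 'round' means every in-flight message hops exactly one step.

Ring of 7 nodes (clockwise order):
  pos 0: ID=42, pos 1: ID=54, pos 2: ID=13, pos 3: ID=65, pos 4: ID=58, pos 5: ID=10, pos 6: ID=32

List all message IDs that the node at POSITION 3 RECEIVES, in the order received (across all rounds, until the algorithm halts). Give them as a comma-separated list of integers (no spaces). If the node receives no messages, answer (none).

Round 1: pos1(id54) recv 42: drop; pos2(id13) recv 54: fwd; pos3(id65) recv 13: drop; pos4(id58) recv 65: fwd; pos5(id10) recv 58: fwd; pos6(id32) recv 10: drop; pos0(id42) recv 32: drop
Round 2: pos3(id65) recv 54: drop; pos5(id10) recv 65: fwd; pos6(id32) recv 58: fwd
Round 3: pos6(id32) recv 65: fwd; pos0(id42) recv 58: fwd
Round 4: pos0(id42) recv 65: fwd; pos1(id54) recv 58: fwd
Round 5: pos1(id54) recv 65: fwd; pos2(id13) recv 58: fwd
Round 6: pos2(id13) recv 65: fwd; pos3(id65) recv 58: drop
Round 7: pos3(id65) recv 65: ELECTED

Answer: 13,54,58,65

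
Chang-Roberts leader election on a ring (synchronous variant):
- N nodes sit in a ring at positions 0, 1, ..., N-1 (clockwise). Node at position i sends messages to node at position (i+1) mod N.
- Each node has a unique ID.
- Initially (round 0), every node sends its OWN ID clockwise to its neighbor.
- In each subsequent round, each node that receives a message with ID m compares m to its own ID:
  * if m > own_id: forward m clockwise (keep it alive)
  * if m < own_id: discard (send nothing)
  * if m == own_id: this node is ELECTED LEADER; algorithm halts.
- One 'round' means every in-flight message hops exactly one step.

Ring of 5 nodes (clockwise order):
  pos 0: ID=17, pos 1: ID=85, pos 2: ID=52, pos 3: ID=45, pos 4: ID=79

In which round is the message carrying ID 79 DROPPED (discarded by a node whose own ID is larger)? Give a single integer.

Round 1: pos1(id85) recv 17: drop; pos2(id52) recv 85: fwd; pos3(id45) recv 52: fwd; pos4(id79) recv 45: drop; pos0(id17) recv 79: fwd
Round 2: pos3(id45) recv 85: fwd; pos4(id79) recv 52: drop; pos1(id85) recv 79: drop
Round 3: pos4(id79) recv 85: fwd
Round 4: pos0(id17) recv 85: fwd
Round 5: pos1(id85) recv 85: ELECTED
Message ID 79 originates at pos 4; dropped at pos 1 in round 2

Answer: 2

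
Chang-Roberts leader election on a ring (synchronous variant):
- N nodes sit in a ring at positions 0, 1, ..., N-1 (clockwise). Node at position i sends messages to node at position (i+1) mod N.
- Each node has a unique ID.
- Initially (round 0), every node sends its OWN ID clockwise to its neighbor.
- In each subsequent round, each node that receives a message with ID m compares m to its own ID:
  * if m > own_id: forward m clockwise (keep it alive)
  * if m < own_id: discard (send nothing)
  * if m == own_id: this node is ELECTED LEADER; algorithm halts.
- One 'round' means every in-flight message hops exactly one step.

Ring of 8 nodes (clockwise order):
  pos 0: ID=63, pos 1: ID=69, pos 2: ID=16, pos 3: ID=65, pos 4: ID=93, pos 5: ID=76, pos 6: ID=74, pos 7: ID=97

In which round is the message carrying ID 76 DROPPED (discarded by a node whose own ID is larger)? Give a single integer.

Round 1: pos1(id69) recv 63: drop; pos2(id16) recv 69: fwd; pos3(id65) recv 16: drop; pos4(id93) recv 65: drop; pos5(id76) recv 93: fwd; pos6(id74) recv 76: fwd; pos7(id97) recv 74: drop; pos0(id63) recv 97: fwd
Round 2: pos3(id65) recv 69: fwd; pos6(id74) recv 93: fwd; pos7(id97) recv 76: drop; pos1(id69) recv 97: fwd
Round 3: pos4(id93) recv 69: drop; pos7(id97) recv 93: drop; pos2(id16) recv 97: fwd
Round 4: pos3(id65) recv 97: fwd
Round 5: pos4(id93) recv 97: fwd
Round 6: pos5(id76) recv 97: fwd
Round 7: pos6(id74) recv 97: fwd
Round 8: pos7(id97) recv 97: ELECTED
Message ID 76 originates at pos 5; dropped at pos 7 in round 2

Answer: 2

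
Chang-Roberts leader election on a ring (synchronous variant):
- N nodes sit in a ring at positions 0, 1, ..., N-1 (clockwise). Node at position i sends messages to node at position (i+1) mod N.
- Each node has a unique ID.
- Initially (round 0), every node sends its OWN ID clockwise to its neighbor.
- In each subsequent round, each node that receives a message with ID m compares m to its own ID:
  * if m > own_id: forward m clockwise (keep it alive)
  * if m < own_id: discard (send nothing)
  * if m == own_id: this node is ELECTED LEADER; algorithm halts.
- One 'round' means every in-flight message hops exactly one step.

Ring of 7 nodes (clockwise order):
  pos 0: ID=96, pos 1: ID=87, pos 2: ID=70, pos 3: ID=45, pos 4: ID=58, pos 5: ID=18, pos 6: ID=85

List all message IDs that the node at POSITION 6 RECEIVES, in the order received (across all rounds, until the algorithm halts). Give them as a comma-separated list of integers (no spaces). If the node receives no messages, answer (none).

Answer: 18,58,70,87,96

Derivation:
Round 1: pos1(id87) recv 96: fwd; pos2(id70) recv 87: fwd; pos3(id45) recv 70: fwd; pos4(id58) recv 45: drop; pos5(id18) recv 58: fwd; pos6(id85) recv 18: drop; pos0(id96) recv 85: drop
Round 2: pos2(id70) recv 96: fwd; pos3(id45) recv 87: fwd; pos4(id58) recv 70: fwd; pos6(id85) recv 58: drop
Round 3: pos3(id45) recv 96: fwd; pos4(id58) recv 87: fwd; pos5(id18) recv 70: fwd
Round 4: pos4(id58) recv 96: fwd; pos5(id18) recv 87: fwd; pos6(id85) recv 70: drop
Round 5: pos5(id18) recv 96: fwd; pos6(id85) recv 87: fwd
Round 6: pos6(id85) recv 96: fwd; pos0(id96) recv 87: drop
Round 7: pos0(id96) recv 96: ELECTED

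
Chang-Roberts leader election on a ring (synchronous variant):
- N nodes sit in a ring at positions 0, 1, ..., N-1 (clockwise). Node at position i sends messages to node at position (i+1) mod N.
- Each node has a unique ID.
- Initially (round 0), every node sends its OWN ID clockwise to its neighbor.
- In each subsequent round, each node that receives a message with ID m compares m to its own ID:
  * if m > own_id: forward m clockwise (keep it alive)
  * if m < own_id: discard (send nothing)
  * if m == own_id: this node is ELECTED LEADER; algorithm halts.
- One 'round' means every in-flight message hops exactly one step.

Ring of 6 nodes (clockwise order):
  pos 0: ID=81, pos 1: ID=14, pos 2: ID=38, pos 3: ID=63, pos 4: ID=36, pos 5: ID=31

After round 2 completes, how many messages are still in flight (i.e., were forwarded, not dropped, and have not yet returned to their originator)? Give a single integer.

Round 1: pos1(id14) recv 81: fwd; pos2(id38) recv 14: drop; pos3(id63) recv 38: drop; pos4(id36) recv 63: fwd; pos5(id31) recv 36: fwd; pos0(id81) recv 31: drop
Round 2: pos2(id38) recv 81: fwd; pos5(id31) recv 63: fwd; pos0(id81) recv 36: drop
After round 2: 2 messages still in flight

Answer: 2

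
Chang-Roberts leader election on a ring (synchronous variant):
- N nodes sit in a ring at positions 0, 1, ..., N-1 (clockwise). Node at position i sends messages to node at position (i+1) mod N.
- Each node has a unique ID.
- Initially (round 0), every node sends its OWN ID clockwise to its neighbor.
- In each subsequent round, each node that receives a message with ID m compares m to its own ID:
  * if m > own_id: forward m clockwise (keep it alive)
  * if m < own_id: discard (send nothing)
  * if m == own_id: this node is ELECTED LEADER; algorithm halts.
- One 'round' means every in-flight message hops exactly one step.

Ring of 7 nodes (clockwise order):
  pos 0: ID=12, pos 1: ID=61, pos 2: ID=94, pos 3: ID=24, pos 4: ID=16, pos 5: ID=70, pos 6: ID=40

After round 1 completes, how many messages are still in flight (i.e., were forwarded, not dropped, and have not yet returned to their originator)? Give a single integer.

Answer: 4

Derivation:
Round 1: pos1(id61) recv 12: drop; pos2(id94) recv 61: drop; pos3(id24) recv 94: fwd; pos4(id16) recv 24: fwd; pos5(id70) recv 16: drop; pos6(id40) recv 70: fwd; pos0(id12) recv 40: fwd
After round 1: 4 messages still in flight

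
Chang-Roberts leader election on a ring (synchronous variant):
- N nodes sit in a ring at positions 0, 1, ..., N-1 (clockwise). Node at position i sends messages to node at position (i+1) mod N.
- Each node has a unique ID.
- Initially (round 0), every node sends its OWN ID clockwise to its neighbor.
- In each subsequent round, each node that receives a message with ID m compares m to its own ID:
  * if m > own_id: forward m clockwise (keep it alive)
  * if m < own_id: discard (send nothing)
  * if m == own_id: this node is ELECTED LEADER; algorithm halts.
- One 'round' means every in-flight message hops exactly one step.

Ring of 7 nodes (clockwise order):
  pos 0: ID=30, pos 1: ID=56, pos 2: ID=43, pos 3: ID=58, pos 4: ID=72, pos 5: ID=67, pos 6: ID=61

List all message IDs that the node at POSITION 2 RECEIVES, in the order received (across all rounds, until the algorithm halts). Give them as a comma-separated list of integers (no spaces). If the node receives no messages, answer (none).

Round 1: pos1(id56) recv 30: drop; pos2(id43) recv 56: fwd; pos3(id58) recv 43: drop; pos4(id72) recv 58: drop; pos5(id67) recv 72: fwd; pos6(id61) recv 67: fwd; pos0(id30) recv 61: fwd
Round 2: pos3(id58) recv 56: drop; pos6(id61) recv 72: fwd; pos0(id30) recv 67: fwd; pos1(id56) recv 61: fwd
Round 3: pos0(id30) recv 72: fwd; pos1(id56) recv 67: fwd; pos2(id43) recv 61: fwd
Round 4: pos1(id56) recv 72: fwd; pos2(id43) recv 67: fwd; pos3(id58) recv 61: fwd
Round 5: pos2(id43) recv 72: fwd; pos3(id58) recv 67: fwd; pos4(id72) recv 61: drop
Round 6: pos3(id58) recv 72: fwd; pos4(id72) recv 67: drop
Round 7: pos4(id72) recv 72: ELECTED

Answer: 56,61,67,72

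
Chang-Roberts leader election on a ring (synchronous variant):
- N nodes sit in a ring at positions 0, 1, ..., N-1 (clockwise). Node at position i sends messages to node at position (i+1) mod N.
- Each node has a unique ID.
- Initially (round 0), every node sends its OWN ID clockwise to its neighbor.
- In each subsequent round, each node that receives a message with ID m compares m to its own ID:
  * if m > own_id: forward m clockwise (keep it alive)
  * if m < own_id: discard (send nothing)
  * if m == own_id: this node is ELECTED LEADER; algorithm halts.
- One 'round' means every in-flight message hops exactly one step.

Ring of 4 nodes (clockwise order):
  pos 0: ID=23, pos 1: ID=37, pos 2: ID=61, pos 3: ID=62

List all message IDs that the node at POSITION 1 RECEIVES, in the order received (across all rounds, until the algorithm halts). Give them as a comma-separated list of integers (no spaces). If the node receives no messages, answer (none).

Round 1: pos1(id37) recv 23: drop; pos2(id61) recv 37: drop; pos3(id62) recv 61: drop; pos0(id23) recv 62: fwd
Round 2: pos1(id37) recv 62: fwd
Round 3: pos2(id61) recv 62: fwd
Round 4: pos3(id62) recv 62: ELECTED

Answer: 23,62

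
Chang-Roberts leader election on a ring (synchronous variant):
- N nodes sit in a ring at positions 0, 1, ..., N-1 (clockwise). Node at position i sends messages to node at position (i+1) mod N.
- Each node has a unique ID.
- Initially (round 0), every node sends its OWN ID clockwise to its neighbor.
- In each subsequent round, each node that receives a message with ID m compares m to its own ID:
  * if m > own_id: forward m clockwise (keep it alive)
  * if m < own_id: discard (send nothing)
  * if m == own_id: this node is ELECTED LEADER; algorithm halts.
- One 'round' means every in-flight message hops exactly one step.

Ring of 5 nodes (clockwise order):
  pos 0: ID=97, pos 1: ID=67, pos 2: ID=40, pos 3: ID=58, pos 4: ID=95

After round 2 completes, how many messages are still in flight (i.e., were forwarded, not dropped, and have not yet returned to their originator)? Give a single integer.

Round 1: pos1(id67) recv 97: fwd; pos2(id40) recv 67: fwd; pos3(id58) recv 40: drop; pos4(id95) recv 58: drop; pos0(id97) recv 95: drop
Round 2: pos2(id40) recv 97: fwd; pos3(id58) recv 67: fwd
After round 2: 2 messages still in flight

Answer: 2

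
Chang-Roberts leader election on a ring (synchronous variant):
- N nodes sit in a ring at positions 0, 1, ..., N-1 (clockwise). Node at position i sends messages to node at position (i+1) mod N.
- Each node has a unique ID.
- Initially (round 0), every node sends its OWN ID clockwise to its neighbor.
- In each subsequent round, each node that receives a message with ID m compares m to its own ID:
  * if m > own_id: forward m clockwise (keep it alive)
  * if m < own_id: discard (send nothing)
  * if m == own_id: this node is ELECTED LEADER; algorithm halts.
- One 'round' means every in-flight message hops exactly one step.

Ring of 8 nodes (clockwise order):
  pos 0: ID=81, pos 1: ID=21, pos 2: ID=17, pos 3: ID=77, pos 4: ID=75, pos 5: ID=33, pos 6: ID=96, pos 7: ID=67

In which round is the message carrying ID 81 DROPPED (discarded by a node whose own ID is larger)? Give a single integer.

Round 1: pos1(id21) recv 81: fwd; pos2(id17) recv 21: fwd; pos3(id77) recv 17: drop; pos4(id75) recv 77: fwd; pos5(id33) recv 75: fwd; pos6(id96) recv 33: drop; pos7(id67) recv 96: fwd; pos0(id81) recv 67: drop
Round 2: pos2(id17) recv 81: fwd; pos3(id77) recv 21: drop; pos5(id33) recv 77: fwd; pos6(id96) recv 75: drop; pos0(id81) recv 96: fwd
Round 3: pos3(id77) recv 81: fwd; pos6(id96) recv 77: drop; pos1(id21) recv 96: fwd
Round 4: pos4(id75) recv 81: fwd; pos2(id17) recv 96: fwd
Round 5: pos5(id33) recv 81: fwd; pos3(id77) recv 96: fwd
Round 6: pos6(id96) recv 81: drop; pos4(id75) recv 96: fwd
Round 7: pos5(id33) recv 96: fwd
Round 8: pos6(id96) recv 96: ELECTED
Message ID 81 originates at pos 0; dropped at pos 6 in round 6

Answer: 6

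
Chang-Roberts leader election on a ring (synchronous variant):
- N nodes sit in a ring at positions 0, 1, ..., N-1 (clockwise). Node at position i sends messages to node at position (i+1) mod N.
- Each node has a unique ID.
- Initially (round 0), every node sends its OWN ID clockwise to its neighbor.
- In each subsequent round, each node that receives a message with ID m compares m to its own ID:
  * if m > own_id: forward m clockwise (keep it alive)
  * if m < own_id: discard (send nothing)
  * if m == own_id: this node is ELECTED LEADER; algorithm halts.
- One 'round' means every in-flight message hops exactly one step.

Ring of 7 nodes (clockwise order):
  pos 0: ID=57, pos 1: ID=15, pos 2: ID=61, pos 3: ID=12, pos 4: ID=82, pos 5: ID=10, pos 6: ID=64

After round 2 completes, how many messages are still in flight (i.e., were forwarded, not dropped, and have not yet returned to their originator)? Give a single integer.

Answer: 2

Derivation:
Round 1: pos1(id15) recv 57: fwd; pos2(id61) recv 15: drop; pos3(id12) recv 61: fwd; pos4(id82) recv 12: drop; pos5(id10) recv 82: fwd; pos6(id64) recv 10: drop; pos0(id57) recv 64: fwd
Round 2: pos2(id61) recv 57: drop; pos4(id82) recv 61: drop; pos6(id64) recv 82: fwd; pos1(id15) recv 64: fwd
After round 2: 2 messages still in flight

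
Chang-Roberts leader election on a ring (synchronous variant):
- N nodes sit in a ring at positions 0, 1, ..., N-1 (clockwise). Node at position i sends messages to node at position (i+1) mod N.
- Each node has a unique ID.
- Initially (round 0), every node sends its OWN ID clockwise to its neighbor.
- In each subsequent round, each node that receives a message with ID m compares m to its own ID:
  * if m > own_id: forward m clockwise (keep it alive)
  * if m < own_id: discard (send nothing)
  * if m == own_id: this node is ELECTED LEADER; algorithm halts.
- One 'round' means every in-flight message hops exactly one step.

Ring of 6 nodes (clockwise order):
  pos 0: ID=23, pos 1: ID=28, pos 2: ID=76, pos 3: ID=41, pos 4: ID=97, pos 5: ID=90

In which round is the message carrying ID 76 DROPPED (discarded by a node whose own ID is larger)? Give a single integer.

Round 1: pos1(id28) recv 23: drop; pos2(id76) recv 28: drop; pos3(id41) recv 76: fwd; pos4(id97) recv 41: drop; pos5(id90) recv 97: fwd; pos0(id23) recv 90: fwd
Round 2: pos4(id97) recv 76: drop; pos0(id23) recv 97: fwd; pos1(id28) recv 90: fwd
Round 3: pos1(id28) recv 97: fwd; pos2(id76) recv 90: fwd
Round 4: pos2(id76) recv 97: fwd; pos3(id41) recv 90: fwd
Round 5: pos3(id41) recv 97: fwd; pos4(id97) recv 90: drop
Round 6: pos4(id97) recv 97: ELECTED
Message ID 76 originates at pos 2; dropped at pos 4 in round 2

Answer: 2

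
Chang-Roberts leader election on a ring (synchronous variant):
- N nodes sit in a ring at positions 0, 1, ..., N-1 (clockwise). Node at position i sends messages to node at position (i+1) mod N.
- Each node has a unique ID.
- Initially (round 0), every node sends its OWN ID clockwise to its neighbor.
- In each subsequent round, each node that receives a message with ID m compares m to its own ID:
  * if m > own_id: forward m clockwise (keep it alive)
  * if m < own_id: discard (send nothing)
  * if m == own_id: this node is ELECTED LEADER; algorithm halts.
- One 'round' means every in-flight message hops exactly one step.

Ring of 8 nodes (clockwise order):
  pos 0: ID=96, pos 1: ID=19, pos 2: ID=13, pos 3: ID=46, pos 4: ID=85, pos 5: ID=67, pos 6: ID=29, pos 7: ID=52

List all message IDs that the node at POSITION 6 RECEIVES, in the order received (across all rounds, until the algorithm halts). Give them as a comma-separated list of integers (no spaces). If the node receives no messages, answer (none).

Round 1: pos1(id19) recv 96: fwd; pos2(id13) recv 19: fwd; pos3(id46) recv 13: drop; pos4(id85) recv 46: drop; pos5(id67) recv 85: fwd; pos6(id29) recv 67: fwd; pos7(id52) recv 29: drop; pos0(id96) recv 52: drop
Round 2: pos2(id13) recv 96: fwd; pos3(id46) recv 19: drop; pos6(id29) recv 85: fwd; pos7(id52) recv 67: fwd
Round 3: pos3(id46) recv 96: fwd; pos7(id52) recv 85: fwd; pos0(id96) recv 67: drop
Round 4: pos4(id85) recv 96: fwd; pos0(id96) recv 85: drop
Round 5: pos5(id67) recv 96: fwd
Round 6: pos6(id29) recv 96: fwd
Round 7: pos7(id52) recv 96: fwd
Round 8: pos0(id96) recv 96: ELECTED

Answer: 67,85,96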